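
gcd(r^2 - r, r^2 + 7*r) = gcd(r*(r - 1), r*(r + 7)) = r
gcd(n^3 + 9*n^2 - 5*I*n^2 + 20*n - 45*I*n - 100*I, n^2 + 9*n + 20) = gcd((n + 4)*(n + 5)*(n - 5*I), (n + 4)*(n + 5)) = n^2 + 9*n + 20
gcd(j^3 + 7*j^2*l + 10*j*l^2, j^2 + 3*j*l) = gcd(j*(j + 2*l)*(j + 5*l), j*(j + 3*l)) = j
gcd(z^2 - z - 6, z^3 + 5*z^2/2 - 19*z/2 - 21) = z^2 - z - 6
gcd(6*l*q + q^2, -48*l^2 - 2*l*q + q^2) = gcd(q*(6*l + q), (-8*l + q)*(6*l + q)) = 6*l + q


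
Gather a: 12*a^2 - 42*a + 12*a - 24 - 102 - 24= 12*a^2 - 30*a - 150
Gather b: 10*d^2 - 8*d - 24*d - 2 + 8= 10*d^2 - 32*d + 6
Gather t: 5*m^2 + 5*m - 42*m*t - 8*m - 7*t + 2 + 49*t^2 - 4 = 5*m^2 - 3*m + 49*t^2 + t*(-42*m - 7) - 2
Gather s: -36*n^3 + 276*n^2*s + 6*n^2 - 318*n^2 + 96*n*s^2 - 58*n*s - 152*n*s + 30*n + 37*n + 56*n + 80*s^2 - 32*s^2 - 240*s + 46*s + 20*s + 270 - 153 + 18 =-36*n^3 - 312*n^2 + 123*n + s^2*(96*n + 48) + s*(276*n^2 - 210*n - 174) + 135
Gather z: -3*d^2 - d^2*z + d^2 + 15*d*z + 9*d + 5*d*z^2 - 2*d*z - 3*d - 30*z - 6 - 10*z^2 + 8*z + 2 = -2*d^2 + 6*d + z^2*(5*d - 10) + z*(-d^2 + 13*d - 22) - 4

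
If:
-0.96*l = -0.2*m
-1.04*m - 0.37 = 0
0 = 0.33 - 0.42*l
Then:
No Solution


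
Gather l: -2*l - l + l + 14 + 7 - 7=14 - 2*l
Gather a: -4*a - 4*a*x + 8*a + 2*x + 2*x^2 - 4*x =a*(4 - 4*x) + 2*x^2 - 2*x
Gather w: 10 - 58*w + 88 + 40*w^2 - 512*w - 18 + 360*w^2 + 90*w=400*w^2 - 480*w + 80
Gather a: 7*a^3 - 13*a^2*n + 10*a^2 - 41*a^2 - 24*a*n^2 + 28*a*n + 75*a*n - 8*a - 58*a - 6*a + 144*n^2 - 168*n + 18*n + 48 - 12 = 7*a^3 + a^2*(-13*n - 31) + a*(-24*n^2 + 103*n - 72) + 144*n^2 - 150*n + 36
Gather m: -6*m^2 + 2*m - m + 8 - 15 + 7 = -6*m^2 + m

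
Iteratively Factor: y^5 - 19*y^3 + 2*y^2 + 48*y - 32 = (y - 1)*(y^4 + y^3 - 18*y^2 - 16*y + 32) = (y - 1)^2*(y^3 + 2*y^2 - 16*y - 32) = (y - 1)^2*(y + 2)*(y^2 - 16) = (y - 1)^2*(y + 2)*(y + 4)*(y - 4)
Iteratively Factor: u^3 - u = (u + 1)*(u^2 - u) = u*(u + 1)*(u - 1)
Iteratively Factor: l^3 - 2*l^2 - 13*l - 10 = (l - 5)*(l^2 + 3*l + 2) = (l - 5)*(l + 1)*(l + 2)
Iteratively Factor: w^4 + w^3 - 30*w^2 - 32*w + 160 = (w + 4)*(w^3 - 3*w^2 - 18*w + 40) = (w - 2)*(w + 4)*(w^2 - w - 20) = (w - 2)*(w + 4)^2*(w - 5)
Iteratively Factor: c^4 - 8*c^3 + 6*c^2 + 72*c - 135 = (c + 3)*(c^3 - 11*c^2 + 39*c - 45) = (c - 5)*(c + 3)*(c^2 - 6*c + 9) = (c - 5)*(c - 3)*(c + 3)*(c - 3)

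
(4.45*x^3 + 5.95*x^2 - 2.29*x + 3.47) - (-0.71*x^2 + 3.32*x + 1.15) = 4.45*x^3 + 6.66*x^2 - 5.61*x + 2.32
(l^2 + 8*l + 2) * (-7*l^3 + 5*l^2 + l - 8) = -7*l^5 - 51*l^4 + 27*l^3 + 10*l^2 - 62*l - 16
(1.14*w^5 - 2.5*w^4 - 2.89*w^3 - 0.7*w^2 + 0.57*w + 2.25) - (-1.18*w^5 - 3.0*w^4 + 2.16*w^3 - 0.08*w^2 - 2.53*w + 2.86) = 2.32*w^5 + 0.5*w^4 - 5.05*w^3 - 0.62*w^2 + 3.1*w - 0.61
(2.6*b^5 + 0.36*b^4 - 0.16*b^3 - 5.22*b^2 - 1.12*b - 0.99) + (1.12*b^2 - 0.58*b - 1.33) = 2.6*b^5 + 0.36*b^4 - 0.16*b^3 - 4.1*b^2 - 1.7*b - 2.32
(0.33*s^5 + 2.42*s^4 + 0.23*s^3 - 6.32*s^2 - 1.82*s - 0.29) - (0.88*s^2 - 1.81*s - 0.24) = 0.33*s^5 + 2.42*s^4 + 0.23*s^3 - 7.2*s^2 - 0.01*s - 0.05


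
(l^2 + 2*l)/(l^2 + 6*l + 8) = l/(l + 4)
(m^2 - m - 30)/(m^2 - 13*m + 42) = (m + 5)/(m - 7)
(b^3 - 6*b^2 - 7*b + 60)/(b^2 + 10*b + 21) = (b^2 - 9*b + 20)/(b + 7)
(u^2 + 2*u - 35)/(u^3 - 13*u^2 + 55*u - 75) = (u + 7)/(u^2 - 8*u + 15)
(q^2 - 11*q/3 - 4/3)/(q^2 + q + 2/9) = 3*(q - 4)/(3*q + 2)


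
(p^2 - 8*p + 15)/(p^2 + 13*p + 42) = (p^2 - 8*p + 15)/(p^2 + 13*p + 42)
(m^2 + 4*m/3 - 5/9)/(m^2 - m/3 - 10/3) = (m - 1/3)/(m - 2)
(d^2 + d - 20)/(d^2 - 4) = (d^2 + d - 20)/(d^2 - 4)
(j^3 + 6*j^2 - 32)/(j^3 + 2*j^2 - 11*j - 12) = (j^2 + 2*j - 8)/(j^2 - 2*j - 3)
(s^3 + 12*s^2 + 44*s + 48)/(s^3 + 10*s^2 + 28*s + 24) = (s + 4)/(s + 2)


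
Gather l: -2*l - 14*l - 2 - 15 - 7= -16*l - 24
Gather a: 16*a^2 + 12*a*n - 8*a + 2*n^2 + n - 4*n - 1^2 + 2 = 16*a^2 + a*(12*n - 8) + 2*n^2 - 3*n + 1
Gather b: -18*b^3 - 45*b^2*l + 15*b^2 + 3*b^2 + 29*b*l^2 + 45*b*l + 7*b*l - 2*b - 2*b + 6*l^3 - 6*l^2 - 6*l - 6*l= -18*b^3 + b^2*(18 - 45*l) + b*(29*l^2 + 52*l - 4) + 6*l^3 - 6*l^2 - 12*l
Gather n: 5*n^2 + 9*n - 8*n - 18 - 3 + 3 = 5*n^2 + n - 18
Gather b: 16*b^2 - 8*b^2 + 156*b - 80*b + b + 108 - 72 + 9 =8*b^2 + 77*b + 45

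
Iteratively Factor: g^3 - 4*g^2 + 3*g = (g)*(g^2 - 4*g + 3) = g*(g - 1)*(g - 3)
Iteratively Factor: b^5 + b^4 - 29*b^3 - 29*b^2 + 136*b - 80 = (b - 1)*(b^4 + 2*b^3 - 27*b^2 - 56*b + 80) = (b - 5)*(b - 1)*(b^3 + 7*b^2 + 8*b - 16) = (b - 5)*(b - 1)^2*(b^2 + 8*b + 16) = (b - 5)*(b - 1)^2*(b + 4)*(b + 4)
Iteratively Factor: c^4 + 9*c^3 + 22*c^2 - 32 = (c + 4)*(c^3 + 5*c^2 + 2*c - 8) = (c + 2)*(c + 4)*(c^2 + 3*c - 4) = (c - 1)*(c + 2)*(c + 4)*(c + 4)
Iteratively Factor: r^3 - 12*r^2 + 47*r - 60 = (r - 3)*(r^2 - 9*r + 20) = (r - 4)*(r - 3)*(r - 5)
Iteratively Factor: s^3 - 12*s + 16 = (s + 4)*(s^2 - 4*s + 4) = (s - 2)*(s + 4)*(s - 2)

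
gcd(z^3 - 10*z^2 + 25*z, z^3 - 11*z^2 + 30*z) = z^2 - 5*z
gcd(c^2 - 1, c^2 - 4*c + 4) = 1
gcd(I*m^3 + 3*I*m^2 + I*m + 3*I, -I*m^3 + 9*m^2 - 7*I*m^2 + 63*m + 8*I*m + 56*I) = m + I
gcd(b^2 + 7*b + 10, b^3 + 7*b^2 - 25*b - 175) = b + 5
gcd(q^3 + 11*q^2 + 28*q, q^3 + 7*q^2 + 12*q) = q^2 + 4*q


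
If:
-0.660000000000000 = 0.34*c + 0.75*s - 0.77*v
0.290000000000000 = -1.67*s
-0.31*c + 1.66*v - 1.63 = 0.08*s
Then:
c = 1.12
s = -0.17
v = 1.18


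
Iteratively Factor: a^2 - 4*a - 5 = (a - 5)*(a + 1)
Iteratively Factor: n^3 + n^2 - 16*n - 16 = (n + 4)*(n^2 - 3*n - 4) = (n - 4)*(n + 4)*(n + 1)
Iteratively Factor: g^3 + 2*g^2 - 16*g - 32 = (g + 4)*(g^2 - 2*g - 8) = (g - 4)*(g + 4)*(g + 2)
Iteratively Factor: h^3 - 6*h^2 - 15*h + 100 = (h - 5)*(h^2 - h - 20) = (h - 5)*(h + 4)*(h - 5)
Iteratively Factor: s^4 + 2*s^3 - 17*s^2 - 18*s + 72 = (s - 2)*(s^3 + 4*s^2 - 9*s - 36) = (s - 3)*(s - 2)*(s^2 + 7*s + 12) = (s - 3)*(s - 2)*(s + 4)*(s + 3)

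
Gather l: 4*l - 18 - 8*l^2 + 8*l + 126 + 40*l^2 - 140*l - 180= 32*l^2 - 128*l - 72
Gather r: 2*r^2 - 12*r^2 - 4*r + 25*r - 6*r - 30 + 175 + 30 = -10*r^2 + 15*r + 175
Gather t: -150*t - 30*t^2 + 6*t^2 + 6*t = -24*t^2 - 144*t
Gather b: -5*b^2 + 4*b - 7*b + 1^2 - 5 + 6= -5*b^2 - 3*b + 2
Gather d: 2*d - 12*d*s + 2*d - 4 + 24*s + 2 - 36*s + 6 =d*(4 - 12*s) - 12*s + 4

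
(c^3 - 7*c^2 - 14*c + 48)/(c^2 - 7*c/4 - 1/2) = 4*(c^2 - 5*c - 24)/(4*c + 1)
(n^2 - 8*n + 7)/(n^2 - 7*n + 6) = (n - 7)/(n - 6)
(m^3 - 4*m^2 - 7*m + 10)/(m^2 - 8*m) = (m^3 - 4*m^2 - 7*m + 10)/(m*(m - 8))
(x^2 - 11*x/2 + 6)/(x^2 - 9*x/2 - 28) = (-2*x^2 + 11*x - 12)/(-2*x^2 + 9*x + 56)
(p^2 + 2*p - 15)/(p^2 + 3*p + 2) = (p^2 + 2*p - 15)/(p^2 + 3*p + 2)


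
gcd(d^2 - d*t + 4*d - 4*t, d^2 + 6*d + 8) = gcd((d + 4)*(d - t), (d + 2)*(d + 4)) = d + 4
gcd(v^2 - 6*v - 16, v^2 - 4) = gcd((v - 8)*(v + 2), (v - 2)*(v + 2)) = v + 2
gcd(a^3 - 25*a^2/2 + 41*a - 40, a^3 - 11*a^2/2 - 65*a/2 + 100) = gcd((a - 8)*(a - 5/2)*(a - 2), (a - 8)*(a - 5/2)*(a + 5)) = a^2 - 21*a/2 + 20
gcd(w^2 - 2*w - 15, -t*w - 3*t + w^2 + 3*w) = w + 3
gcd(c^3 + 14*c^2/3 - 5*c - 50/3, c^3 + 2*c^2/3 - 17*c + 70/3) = c^2 + 3*c - 10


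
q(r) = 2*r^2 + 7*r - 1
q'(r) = 4*r + 7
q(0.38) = 1.95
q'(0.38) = 8.52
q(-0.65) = -4.70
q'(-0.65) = 4.40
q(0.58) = 3.73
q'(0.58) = 9.32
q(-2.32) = -6.48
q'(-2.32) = -2.28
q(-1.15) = -6.40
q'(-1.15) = 2.40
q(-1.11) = -6.31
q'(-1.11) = 2.56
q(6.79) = 138.74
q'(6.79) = 34.16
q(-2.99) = -4.05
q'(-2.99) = -4.96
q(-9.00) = 98.00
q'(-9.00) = -29.00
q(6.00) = 113.00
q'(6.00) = 31.00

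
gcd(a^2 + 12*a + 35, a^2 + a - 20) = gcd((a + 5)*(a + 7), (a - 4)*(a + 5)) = a + 5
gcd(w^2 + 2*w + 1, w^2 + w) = w + 1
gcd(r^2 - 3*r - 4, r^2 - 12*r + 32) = r - 4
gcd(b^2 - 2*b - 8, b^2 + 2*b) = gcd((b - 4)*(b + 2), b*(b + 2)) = b + 2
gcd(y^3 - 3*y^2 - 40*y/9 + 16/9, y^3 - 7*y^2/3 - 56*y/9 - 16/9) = y^2 - 8*y/3 - 16/3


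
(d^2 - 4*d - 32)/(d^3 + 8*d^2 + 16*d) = (d - 8)/(d*(d + 4))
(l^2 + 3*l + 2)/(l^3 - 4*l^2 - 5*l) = (l + 2)/(l*(l - 5))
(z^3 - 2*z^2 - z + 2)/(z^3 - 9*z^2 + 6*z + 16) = (z - 1)/(z - 8)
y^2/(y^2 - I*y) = y/(y - I)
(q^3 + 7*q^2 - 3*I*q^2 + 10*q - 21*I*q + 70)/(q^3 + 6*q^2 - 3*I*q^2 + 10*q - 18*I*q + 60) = (q + 7)/(q + 6)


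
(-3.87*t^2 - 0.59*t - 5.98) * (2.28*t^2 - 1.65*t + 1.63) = -8.8236*t^4 + 5.0403*t^3 - 18.969*t^2 + 8.9053*t - 9.7474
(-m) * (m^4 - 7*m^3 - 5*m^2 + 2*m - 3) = -m^5 + 7*m^4 + 5*m^3 - 2*m^2 + 3*m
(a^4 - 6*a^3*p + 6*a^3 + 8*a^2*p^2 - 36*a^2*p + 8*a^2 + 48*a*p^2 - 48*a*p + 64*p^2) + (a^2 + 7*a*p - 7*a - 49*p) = a^4 - 6*a^3*p + 6*a^3 + 8*a^2*p^2 - 36*a^2*p + 9*a^2 + 48*a*p^2 - 41*a*p - 7*a + 64*p^2 - 49*p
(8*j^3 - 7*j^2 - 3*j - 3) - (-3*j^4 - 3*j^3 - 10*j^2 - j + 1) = 3*j^4 + 11*j^3 + 3*j^2 - 2*j - 4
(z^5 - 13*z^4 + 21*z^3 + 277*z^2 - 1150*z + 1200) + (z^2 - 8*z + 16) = z^5 - 13*z^4 + 21*z^3 + 278*z^2 - 1158*z + 1216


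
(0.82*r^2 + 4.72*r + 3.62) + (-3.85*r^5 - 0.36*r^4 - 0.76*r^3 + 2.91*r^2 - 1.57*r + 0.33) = -3.85*r^5 - 0.36*r^4 - 0.76*r^3 + 3.73*r^2 + 3.15*r + 3.95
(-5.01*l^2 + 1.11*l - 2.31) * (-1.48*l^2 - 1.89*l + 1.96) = 7.4148*l^4 + 7.8261*l^3 - 8.4987*l^2 + 6.5415*l - 4.5276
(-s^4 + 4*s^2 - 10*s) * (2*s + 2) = -2*s^5 - 2*s^4 + 8*s^3 - 12*s^2 - 20*s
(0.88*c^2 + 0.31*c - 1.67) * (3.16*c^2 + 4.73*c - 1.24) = 2.7808*c^4 + 5.142*c^3 - 4.9021*c^2 - 8.2835*c + 2.0708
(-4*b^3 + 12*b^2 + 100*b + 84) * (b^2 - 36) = -4*b^5 + 12*b^4 + 244*b^3 - 348*b^2 - 3600*b - 3024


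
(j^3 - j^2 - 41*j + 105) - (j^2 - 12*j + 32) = j^3 - 2*j^2 - 29*j + 73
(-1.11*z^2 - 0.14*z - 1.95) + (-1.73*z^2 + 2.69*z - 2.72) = -2.84*z^2 + 2.55*z - 4.67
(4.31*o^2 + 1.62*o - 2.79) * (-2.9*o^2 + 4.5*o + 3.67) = -12.499*o^4 + 14.697*o^3 + 31.1987*o^2 - 6.6096*o - 10.2393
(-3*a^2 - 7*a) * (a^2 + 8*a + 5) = -3*a^4 - 31*a^3 - 71*a^2 - 35*a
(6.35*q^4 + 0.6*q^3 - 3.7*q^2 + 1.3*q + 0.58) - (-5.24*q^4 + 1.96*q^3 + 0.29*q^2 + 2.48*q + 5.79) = 11.59*q^4 - 1.36*q^3 - 3.99*q^2 - 1.18*q - 5.21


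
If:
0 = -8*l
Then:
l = 0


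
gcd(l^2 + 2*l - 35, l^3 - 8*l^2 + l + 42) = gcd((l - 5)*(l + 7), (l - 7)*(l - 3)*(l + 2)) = 1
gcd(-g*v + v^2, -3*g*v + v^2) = v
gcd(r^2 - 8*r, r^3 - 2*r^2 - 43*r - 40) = r - 8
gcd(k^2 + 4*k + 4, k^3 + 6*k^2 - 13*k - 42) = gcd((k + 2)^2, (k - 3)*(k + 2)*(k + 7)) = k + 2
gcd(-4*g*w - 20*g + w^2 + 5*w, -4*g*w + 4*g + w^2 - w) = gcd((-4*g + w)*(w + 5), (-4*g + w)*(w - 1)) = -4*g + w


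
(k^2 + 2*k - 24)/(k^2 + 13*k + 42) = (k - 4)/(k + 7)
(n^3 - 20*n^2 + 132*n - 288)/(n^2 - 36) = (n^2 - 14*n + 48)/(n + 6)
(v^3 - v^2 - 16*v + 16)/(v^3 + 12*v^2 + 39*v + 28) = (v^2 - 5*v + 4)/(v^2 + 8*v + 7)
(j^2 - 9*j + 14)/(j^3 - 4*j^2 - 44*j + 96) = (j - 7)/(j^2 - 2*j - 48)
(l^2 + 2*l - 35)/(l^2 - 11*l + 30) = (l + 7)/(l - 6)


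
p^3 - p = p*(p - 1)*(p + 1)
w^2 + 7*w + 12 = (w + 3)*(w + 4)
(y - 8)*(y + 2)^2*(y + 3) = y^4 - y^3 - 40*y^2 - 116*y - 96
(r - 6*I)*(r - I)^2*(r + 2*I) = r^4 - 6*I*r^3 + 3*r^2 - 20*I*r - 12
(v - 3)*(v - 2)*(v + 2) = v^3 - 3*v^2 - 4*v + 12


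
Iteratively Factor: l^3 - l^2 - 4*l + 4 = (l - 1)*(l^2 - 4) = (l - 2)*(l - 1)*(l + 2)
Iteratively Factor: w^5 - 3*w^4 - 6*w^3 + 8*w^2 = (w - 4)*(w^4 + w^3 - 2*w^2) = w*(w - 4)*(w^3 + w^2 - 2*w) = w*(w - 4)*(w - 1)*(w^2 + 2*w) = w^2*(w - 4)*(w - 1)*(w + 2)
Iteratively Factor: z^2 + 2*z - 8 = (z + 4)*(z - 2)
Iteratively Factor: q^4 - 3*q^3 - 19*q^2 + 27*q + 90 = (q - 3)*(q^3 - 19*q - 30) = (q - 3)*(q + 2)*(q^2 - 2*q - 15) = (q - 3)*(q + 2)*(q + 3)*(q - 5)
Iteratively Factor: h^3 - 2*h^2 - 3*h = (h - 3)*(h^2 + h) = h*(h - 3)*(h + 1)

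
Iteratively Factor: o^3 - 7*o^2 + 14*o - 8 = (o - 2)*(o^2 - 5*o + 4) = (o - 2)*(o - 1)*(o - 4)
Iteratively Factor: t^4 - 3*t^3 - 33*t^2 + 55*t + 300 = (t + 3)*(t^3 - 6*t^2 - 15*t + 100) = (t - 5)*(t + 3)*(t^2 - t - 20) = (t - 5)*(t + 3)*(t + 4)*(t - 5)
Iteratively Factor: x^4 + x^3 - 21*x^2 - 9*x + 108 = (x - 3)*(x^3 + 4*x^2 - 9*x - 36) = (x - 3)*(x + 4)*(x^2 - 9) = (x - 3)^2*(x + 4)*(x + 3)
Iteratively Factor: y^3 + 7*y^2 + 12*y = (y + 4)*(y^2 + 3*y) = (y + 3)*(y + 4)*(y)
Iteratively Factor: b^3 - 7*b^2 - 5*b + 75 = (b - 5)*(b^2 - 2*b - 15) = (b - 5)*(b + 3)*(b - 5)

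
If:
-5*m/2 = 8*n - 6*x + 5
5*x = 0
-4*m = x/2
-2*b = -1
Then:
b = 1/2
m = 0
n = -5/8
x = 0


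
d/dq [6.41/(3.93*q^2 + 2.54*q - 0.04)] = (-50.3826*q - 16.2814)/(3.93*q^2 + 2.54*q - 0.04)^2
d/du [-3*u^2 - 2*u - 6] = -6*u - 2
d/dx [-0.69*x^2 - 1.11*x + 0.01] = -1.38*x - 1.11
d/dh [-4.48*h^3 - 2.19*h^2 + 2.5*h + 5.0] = -13.44*h^2 - 4.38*h + 2.5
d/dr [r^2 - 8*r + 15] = 2*r - 8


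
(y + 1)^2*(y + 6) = y^3 + 8*y^2 + 13*y + 6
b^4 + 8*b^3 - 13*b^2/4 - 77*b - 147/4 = (b - 3)*(b + 1/2)*(b + 7/2)*(b + 7)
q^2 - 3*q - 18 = (q - 6)*(q + 3)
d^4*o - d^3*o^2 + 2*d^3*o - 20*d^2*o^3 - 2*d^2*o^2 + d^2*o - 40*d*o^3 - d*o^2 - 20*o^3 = (d + 1)*(d - 5*o)*(d + 4*o)*(d*o + o)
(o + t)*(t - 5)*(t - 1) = o*t^2 - 6*o*t + 5*o + t^3 - 6*t^2 + 5*t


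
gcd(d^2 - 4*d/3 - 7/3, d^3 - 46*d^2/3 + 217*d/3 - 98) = d - 7/3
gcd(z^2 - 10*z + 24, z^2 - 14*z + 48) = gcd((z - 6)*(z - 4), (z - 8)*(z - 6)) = z - 6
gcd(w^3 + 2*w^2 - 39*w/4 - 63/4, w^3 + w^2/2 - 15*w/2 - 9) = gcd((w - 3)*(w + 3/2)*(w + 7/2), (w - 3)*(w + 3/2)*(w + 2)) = w^2 - 3*w/2 - 9/2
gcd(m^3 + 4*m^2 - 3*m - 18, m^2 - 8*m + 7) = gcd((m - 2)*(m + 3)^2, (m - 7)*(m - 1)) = 1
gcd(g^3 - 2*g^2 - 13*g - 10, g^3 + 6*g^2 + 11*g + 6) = g^2 + 3*g + 2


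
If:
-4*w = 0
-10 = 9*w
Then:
No Solution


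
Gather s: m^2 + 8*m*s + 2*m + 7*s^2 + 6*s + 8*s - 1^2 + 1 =m^2 + 2*m + 7*s^2 + s*(8*m + 14)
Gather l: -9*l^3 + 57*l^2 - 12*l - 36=-9*l^3 + 57*l^2 - 12*l - 36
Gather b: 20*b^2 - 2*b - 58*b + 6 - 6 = 20*b^2 - 60*b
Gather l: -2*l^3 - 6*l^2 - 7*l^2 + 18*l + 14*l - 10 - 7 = -2*l^3 - 13*l^2 + 32*l - 17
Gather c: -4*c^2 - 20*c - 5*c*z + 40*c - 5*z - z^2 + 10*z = -4*c^2 + c*(20 - 5*z) - z^2 + 5*z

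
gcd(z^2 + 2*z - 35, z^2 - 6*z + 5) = z - 5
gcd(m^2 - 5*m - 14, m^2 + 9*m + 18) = 1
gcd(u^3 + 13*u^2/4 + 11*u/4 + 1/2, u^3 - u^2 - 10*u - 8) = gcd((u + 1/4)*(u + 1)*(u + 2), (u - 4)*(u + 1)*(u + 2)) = u^2 + 3*u + 2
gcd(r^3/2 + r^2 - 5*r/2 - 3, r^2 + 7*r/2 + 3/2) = r + 3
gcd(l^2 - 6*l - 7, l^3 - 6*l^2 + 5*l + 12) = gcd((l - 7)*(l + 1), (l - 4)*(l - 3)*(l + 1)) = l + 1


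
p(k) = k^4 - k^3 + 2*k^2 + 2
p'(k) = 4*k^3 - 3*k^2 + 4*k = k*(4*k^2 - 3*k + 4)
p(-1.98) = 32.97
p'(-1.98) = -50.73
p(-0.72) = 3.68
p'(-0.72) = -5.93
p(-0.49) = 2.66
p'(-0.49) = -3.15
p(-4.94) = 766.90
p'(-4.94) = -575.19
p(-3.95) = 338.27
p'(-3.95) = -309.13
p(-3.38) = 193.98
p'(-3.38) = -202.25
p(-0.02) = 2.00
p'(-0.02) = -0.08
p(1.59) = 9.43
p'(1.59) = 14.85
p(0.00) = 2.00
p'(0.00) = 0.00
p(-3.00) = 128.00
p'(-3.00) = -147.00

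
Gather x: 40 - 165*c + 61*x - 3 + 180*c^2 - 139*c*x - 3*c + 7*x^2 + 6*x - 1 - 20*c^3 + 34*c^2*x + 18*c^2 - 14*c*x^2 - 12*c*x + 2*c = -20*c^3 + 198*c^2 - 166*c + x^2*(7 - 14*c) + x*(34*c^2 - 151*c + 67) + 36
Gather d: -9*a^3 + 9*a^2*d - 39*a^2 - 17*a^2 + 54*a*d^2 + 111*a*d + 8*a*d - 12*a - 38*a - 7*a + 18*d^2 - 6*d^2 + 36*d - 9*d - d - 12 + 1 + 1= -9*a^3 - 56*a^2 - 57*a + d^2*(54*a + 12) + d*(9*a^2 + 119*a + 26) - 10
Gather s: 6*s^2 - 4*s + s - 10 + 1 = 6*s^2 - 3*s - 9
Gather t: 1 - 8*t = 1 - 8*t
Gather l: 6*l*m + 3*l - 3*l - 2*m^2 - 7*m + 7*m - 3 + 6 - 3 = 6*l*m - 2*m^2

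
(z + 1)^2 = z^2 + 2*z + 1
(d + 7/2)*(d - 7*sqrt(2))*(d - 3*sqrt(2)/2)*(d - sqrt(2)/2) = d^4 - 9*sqrt(2)*d^3 + 7*d^3/2 - 63*sqrt(2)*d^2/2 + 59*d^2/2 - 21*sqrt(2)*d/2 + 413*d/4 - 147*sqrt(2)/4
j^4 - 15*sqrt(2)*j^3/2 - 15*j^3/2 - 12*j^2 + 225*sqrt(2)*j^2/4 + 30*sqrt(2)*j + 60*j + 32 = (j - 8)*(j + 1/2)*(j - 8*sqrt(2))*(j + sqrt(2)/2)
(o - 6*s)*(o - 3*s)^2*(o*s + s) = o^4*s - 12*o^3*s^2 + o^3*s + 45*o^2*s^3 - 12*o^2*s^2 - 54*o*s^4 + 45*o*s^3 - 54*s^4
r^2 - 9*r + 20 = (r - 5)*(r - 4)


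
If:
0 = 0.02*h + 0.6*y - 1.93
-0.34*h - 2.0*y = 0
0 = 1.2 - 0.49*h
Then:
No Solution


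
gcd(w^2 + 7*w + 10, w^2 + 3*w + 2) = w + 2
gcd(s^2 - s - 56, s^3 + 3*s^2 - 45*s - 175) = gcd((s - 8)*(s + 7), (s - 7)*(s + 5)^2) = 1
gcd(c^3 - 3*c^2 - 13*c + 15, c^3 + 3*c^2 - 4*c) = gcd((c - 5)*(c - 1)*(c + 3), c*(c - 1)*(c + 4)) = c - 1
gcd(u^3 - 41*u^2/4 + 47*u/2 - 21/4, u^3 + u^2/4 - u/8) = u - 1/4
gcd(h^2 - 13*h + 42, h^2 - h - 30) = h - 6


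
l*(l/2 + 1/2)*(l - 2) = l^3/2 - l^2/2 - l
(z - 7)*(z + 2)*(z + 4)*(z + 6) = z^4 + 5*z^3 - 40*z^2 - 260*z - 336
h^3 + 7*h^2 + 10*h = h*(h + 2)*(h + 5)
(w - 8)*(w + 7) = w^2 - w - 56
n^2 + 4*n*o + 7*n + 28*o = (n + 7)*(n + 4*o)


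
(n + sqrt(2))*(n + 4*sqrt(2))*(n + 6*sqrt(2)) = n^3 + 11*sqrt(2)*n^2 + 68*n + 48*sqrt(2)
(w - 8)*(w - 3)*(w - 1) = w^3 - 12*w^2 + 35*w - 24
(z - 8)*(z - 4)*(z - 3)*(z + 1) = z^4 - 14*z^3 + 53*z^2 - 28*z - 96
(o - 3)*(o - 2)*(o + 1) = o^3 - 4*o^2 + o + 6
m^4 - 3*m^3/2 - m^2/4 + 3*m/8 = m*(m - 3/2)*(m - 1/2)*(m + 1/2)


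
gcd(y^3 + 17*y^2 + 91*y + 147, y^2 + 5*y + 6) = y + 3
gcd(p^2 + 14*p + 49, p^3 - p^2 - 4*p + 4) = 1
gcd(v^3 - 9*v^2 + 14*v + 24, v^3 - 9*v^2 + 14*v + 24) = v^3 - 9*v^2 + 14*v + 24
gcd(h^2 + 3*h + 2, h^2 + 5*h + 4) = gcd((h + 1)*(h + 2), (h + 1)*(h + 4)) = h + 1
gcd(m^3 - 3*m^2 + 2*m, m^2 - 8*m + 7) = m - 1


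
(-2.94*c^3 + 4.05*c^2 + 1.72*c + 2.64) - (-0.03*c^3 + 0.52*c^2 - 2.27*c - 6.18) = -2.91*c^3 + 3.53*c^2 + 3.99*c + 8.82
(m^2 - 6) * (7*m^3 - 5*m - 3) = 7*m^5 - 47*m^3 - 3*m^2 + 30*m + 18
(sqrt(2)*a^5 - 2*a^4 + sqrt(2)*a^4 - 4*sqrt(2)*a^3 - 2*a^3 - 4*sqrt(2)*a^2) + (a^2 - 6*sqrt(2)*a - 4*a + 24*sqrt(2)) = sqrt(2)*a^5 - 2*a^4 + sqrt(2)*a^4 - 4*sqrt(2)*a^3 - 2*a^3 - 4*sqrt(2)*a^2 + a^2 - 6*sqrt(2)*a - 4*a + 24*sqrt(2)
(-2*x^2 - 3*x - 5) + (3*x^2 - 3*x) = x^2 - 6*x - 5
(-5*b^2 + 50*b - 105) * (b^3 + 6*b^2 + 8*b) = -5*b^5 + 20*b^4 + 155*b^3 - 230*b^2 - 840*b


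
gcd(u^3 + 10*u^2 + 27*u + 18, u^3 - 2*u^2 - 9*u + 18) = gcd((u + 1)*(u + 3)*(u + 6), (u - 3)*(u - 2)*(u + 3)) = u + 3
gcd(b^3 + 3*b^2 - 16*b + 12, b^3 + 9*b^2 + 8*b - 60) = b^2 + 4*b - 12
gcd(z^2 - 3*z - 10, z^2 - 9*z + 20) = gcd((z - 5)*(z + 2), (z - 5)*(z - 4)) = z - 5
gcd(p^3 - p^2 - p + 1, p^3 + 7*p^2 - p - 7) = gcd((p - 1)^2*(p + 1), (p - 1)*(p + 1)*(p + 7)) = p^2 - 1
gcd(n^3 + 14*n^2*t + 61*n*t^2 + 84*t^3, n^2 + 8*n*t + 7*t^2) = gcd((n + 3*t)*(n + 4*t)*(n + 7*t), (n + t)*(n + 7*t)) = n + 7*t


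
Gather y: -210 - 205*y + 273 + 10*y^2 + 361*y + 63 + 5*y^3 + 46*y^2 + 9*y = 5*y^3 + 56*y^2 + 165*y + 126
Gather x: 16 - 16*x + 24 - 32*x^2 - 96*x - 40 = -32*x^2 - 112*x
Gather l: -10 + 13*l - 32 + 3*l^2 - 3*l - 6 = 3*l^2 + 10*l - 48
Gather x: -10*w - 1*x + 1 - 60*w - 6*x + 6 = -70*w - 7*x + 7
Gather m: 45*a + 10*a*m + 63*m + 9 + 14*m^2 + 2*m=45*a + 14*m^2 + m*(10*a + 65) + 9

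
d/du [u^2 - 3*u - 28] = 2*u - 3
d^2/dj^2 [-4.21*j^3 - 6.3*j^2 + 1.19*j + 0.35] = -25.26*j - 12.6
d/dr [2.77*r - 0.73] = 2.77000000000000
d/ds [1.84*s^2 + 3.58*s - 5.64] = 3.68*s + 3.58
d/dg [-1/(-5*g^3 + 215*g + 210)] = (43 - 3*g^2)/(5*(-g^3 + 43*g + 42)^2)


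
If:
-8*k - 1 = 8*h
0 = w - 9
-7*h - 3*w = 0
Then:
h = -27/7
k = 209/56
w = 9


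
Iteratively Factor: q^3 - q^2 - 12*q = (q)*(q^2 - q - 12) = q*(q - 4)*(q + 3)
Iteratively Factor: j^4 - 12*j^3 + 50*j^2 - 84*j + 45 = (j - 3)*(j^3 - 9*j^2 + 23*j - 15) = (j - 3)^2*(j^2 - 6*j + 5) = (j - 5)*(j - 3)^2*(j - 1)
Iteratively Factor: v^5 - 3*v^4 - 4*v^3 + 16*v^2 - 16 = (v + 2)*(v^4 - 5*v^3 + 6*v^2 + 4*v - 8) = (v - 2)*(v + 2)*(v^3 - 3*v^2 + 4) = (v - 2)^2*(v + 2)*(v^2 - v - 2) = (v - 2)^2*(v + 1)*(v + 2)*(v - 2)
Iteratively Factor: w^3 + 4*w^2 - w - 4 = (w - 1)*(w^2 + 5*w + 4) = (w - 1)*(w + 4)*(w + 1)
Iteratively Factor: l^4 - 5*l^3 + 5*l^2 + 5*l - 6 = (l - 2)*(l^3 - 3*l^2 - l + 3) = (l - 2)*(l - 1)*(l^2 - 2*l - 3) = (l - 3)*(l - 2)*(l - 1)*(l + 1)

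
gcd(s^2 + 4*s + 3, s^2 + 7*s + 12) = s + 3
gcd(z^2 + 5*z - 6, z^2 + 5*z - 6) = z^2 + 5*z - 6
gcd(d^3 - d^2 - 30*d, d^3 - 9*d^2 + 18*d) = d^2 - 6*d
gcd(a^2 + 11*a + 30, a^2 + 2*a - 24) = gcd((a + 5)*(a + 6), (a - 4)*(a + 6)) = a + 6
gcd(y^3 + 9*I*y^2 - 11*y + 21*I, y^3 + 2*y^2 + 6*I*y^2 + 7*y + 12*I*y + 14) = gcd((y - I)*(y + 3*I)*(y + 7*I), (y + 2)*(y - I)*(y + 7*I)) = y^2 + 6*I*y + 7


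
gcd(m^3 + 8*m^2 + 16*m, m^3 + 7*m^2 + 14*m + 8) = m + 4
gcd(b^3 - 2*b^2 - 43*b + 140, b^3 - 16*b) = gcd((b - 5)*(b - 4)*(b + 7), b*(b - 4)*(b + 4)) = b - 4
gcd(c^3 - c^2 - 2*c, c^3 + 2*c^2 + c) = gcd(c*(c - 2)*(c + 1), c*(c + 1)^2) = c^2 + c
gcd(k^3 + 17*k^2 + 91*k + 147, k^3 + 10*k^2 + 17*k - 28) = k + 7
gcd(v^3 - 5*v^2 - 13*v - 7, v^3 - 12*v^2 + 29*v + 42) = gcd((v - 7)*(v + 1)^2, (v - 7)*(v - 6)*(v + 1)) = v^2 - 6*v - 7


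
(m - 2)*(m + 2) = m^2 - 4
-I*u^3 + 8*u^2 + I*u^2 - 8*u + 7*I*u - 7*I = (u - 1)*(u + 7*I)*(-I*u + 1)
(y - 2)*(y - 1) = y^2 - 3*y + 2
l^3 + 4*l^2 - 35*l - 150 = (l - 6)*(l + 5)^2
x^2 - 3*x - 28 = (x - 7)*(x + 4)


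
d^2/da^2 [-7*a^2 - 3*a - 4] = -14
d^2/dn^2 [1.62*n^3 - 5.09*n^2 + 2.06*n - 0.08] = 9.72*n - 10.18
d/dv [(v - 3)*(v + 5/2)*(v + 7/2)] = 3*v^2 + 6*v - 37/4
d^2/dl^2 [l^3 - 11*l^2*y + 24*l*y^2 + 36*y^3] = 6*l - 22*y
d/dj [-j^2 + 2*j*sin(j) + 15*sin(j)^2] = 2*j*cos(j) - 2*j + 2*sin(j) + 15*sin(2*j)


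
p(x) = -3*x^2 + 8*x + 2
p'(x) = 8 - 6*x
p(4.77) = -28.10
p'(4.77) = -20.62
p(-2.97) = -48.22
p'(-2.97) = 25.82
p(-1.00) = -9.00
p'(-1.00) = 14.00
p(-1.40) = -15.08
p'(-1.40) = 16.40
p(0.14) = 3.06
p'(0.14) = 7.16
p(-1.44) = -15.74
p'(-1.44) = 16.64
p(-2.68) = -40.99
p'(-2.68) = 24.08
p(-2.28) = -31.84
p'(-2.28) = 21.68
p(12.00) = -334.00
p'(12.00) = -64.00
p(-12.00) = -526.00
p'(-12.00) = 80.00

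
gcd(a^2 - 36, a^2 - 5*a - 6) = a - 6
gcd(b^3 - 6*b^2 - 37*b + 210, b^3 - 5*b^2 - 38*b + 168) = b^2 - b - 42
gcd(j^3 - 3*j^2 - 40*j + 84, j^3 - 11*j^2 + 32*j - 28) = j^2 - 9*j + 14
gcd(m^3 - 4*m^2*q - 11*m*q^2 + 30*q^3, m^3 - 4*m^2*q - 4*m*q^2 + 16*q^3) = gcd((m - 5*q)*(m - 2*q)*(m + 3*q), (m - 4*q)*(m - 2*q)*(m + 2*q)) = -m + 2*q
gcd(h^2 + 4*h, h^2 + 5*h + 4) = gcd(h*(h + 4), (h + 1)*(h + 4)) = h + 4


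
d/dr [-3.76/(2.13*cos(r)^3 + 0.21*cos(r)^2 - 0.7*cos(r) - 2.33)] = (-24.0264*cos(r)^2 - 1.5792*cos(r) + 2.632)*sin(r)/(2.13*cos(r)^3 + 0.21*cos(r)^2 - 0.7*cos(r) - 2.33)^2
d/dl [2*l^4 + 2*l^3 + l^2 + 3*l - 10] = 8*l^3 + 6*l^2 + 2*l + 3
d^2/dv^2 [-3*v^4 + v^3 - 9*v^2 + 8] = -36*v^2 + 6*v - 18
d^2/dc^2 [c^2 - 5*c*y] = 2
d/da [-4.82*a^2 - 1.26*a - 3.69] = -9.64*a - 1.26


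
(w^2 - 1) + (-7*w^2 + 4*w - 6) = -6*w^2 + 4*w - 7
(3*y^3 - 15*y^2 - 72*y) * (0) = 0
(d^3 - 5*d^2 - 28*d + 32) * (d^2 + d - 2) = d^5 - 4*d^4 - 35*d^3 + 14*d^2 + 88*d - 64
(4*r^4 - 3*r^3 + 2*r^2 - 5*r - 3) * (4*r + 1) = 16*r^5 - 8*r^4 + 5*r^3 - 18*r^2 - 17*r - 3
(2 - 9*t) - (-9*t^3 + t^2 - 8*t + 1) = 9*t^3 - t^2 - t + 1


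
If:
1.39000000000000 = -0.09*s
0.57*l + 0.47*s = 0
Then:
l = 12.73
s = -15.44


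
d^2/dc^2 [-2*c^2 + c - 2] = -4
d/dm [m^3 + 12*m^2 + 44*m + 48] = 3*m^2 + 24*m + 44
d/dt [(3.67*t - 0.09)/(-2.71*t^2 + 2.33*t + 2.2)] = (9.9457*t^2 - 0.4878*t + 8.2837)/(7.3441*t^4 - 12.6286*t^3 - 6.4951*t^2 + 10.252*t + 4.84)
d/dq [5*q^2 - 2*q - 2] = 10*q - 2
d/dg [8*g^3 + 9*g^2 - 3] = 6*g*(4*g + 3)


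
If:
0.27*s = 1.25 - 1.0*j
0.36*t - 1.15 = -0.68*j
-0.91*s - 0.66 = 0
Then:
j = 1.45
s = -0.73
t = 0.46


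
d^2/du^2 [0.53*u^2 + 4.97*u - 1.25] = 1.06000000000000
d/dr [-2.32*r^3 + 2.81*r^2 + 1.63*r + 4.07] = -6.96*r^2 + 5.62*r + 1.63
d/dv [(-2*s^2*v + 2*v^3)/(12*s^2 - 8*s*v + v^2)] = 2*(-2*v*(4*s - v)*(s^2 - v^2) + (-s^2 + 3*v^2)*(12*s^2 - 8*s*v + v^2))/(12*s^2 - 8*s*v + v^2)^2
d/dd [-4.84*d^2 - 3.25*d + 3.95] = -9.68*d - 3.25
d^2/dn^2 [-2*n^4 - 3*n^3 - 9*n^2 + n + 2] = -24*n^2 - 18*n - 18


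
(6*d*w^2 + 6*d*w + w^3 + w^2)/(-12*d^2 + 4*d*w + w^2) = w*(w + 1)/(-2*d + w)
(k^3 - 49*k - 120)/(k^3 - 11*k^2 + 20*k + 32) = (k^2 + 8*k + 15)/(k^2 - 3*k - 4)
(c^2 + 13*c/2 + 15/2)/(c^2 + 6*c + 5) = (c + 3/2)/(c + 1)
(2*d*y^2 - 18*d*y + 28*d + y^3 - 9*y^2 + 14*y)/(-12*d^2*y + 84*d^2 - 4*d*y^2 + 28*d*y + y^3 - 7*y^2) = (y - 2)/(-6*d + y)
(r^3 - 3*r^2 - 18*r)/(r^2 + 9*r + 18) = r*(r - 6)/(r + 6)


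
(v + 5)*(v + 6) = v^2 + 11*v + 30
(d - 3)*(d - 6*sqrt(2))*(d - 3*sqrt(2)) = d^3 - 9*sqrt(2)*d^2 - 3*d^2 + 36*d + 27*sqrt(2)*d - 108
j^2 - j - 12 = (j - 4)*(j + 3)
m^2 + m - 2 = (m - 1)*(m + 2)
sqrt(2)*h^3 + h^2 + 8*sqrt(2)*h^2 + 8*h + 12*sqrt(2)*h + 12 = (h + 2)*(h + 6)*(sqrt(2)*h + 1)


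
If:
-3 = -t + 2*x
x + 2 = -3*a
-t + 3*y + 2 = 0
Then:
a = -y/2 - 1/2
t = 3*y + 2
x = 3*y/2 - 1/2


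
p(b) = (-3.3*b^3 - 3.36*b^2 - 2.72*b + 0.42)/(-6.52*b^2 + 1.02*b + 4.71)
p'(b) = (13.04*b - 1.02)*(-3.3*b^3 - 3.36*b^2 - 2.72*b + 0.42)/(-6.52*b^2 + 1.02*b + 4.71)^2 + (-9.9*b^2 - 6.72*b - 2.72)/(-6.52*b^2 + 1.02*b + 4.71)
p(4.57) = 3.13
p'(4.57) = 0.45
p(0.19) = -0.05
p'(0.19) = -0.95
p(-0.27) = 0.25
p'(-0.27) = -0.69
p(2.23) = 2.32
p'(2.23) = 0.08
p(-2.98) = -1.17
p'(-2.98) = 0.42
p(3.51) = 2.68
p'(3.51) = 0.39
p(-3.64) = -1.46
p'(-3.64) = 0.45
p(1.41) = 2.84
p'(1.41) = -2.56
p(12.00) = 6.75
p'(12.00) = 0.50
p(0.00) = 0.09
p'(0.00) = -0.60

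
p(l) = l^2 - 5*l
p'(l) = 2*l - 5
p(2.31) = -6.21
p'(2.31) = -0.38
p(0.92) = -3.75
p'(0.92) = -3.16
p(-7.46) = 92.95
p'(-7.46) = -19.92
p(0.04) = -0.20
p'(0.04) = -4.92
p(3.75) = -4.69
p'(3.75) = 2.50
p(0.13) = -0.63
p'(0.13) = -4.74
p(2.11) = -6.10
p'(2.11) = -0.78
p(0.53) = -2.37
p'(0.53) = -3.94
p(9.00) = 36.00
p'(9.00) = 13.00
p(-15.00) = 300.00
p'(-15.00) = -35.00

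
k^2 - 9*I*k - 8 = (k - 8*I)*(k - I)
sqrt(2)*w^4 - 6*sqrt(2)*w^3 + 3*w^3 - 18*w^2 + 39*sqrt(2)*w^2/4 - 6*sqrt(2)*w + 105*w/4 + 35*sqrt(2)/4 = (w - 7/2)*(w - 5/2)*(w + sqrt(2))*(sqrt(2)*w + 1)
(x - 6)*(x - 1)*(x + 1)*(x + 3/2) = x^4 - 9*x^3/2 - 10*x^2 + 9*x/2 + 9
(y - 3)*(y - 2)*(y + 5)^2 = y^4 + 5*y^3 - 19*y^2 - 65*y + 150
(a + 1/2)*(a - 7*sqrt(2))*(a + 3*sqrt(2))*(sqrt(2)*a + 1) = sqrt(2)*a^4 - 7*a^3 + sqrt(2)*a^3/2 - 46*sqrt(2)*a^2 - 7*a^2/2 - 42*a - 23*sqrt(2)*a - 21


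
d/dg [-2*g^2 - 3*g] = -4*g - 3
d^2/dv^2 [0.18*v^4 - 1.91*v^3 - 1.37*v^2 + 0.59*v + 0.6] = 2.16*v^2 - 11.46*v - 2.74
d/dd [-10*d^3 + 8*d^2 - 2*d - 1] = -30*d^2 + 16*d - 2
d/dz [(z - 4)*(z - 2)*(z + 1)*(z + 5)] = 4*z^3 - 46*z + 18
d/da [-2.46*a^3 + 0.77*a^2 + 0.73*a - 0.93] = -7.38*a^2 + 1.54*a + 0.73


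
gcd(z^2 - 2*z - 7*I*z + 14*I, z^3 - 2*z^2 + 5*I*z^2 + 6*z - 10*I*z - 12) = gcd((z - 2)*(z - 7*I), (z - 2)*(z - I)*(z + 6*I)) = z - 2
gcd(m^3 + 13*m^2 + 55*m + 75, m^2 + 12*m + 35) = m + 5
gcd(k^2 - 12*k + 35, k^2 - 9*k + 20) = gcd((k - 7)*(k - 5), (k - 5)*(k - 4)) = k - 5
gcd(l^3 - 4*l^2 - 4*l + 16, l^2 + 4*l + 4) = l + 2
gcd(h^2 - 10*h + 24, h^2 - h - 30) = h - 6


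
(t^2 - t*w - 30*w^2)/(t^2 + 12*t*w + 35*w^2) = (t - 6*w)/(t + 7*w)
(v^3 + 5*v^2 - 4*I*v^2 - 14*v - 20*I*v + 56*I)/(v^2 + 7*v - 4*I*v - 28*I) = v - 2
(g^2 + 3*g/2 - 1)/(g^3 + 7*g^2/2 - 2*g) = (g + 2)/(g*(g + 4))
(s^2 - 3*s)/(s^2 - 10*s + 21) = s/(s - 7)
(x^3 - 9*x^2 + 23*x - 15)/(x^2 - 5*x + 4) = (x^2 - 8*x + 15)/(x - 4)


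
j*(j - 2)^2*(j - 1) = j^4 - 5*j^3 + 8*j^2 - 4*j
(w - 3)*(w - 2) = w^2 - 5*w + 6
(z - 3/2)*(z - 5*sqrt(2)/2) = z^2 - 5*sqrt(2)*z/2 - 3*z/2 + 15*sqrt(2)/4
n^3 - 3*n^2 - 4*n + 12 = (n - 3)*(n - 2)*(n + 2)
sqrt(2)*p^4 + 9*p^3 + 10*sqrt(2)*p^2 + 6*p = p*(p + sqrt(2))*(p + 3*sqrt(2))*(sqrt(2)*p + 1)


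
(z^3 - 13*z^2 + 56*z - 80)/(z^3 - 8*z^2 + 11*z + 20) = (z - 4)/(z + 1)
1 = 1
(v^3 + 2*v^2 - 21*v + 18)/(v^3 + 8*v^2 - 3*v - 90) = (v - 1)/(v + 5)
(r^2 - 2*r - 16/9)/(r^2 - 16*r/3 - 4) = (r - 8/3)/(r - 6)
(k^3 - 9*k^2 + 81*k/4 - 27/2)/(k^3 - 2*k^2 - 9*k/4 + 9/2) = (2*k^2 - 15*k + 18)/(2*k^2 - k - 6)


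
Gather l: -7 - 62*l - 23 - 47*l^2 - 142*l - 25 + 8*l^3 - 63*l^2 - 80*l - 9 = 8*l^3 - 110*l^2 - 284*l - 64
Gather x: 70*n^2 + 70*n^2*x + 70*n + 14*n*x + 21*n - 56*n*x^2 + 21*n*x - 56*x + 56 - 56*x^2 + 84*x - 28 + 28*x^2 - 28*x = 70*n^2 + 91*n + x^2*(-56*n - 28) + x*(70*n^2 + 35*n) + 28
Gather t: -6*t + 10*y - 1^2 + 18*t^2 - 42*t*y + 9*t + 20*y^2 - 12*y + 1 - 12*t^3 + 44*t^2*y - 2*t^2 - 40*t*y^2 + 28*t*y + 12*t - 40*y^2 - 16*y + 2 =-12*t^3 + t^2*(44*y + 16) + t*(-40*y^2 - 14*y + 15) - 20*y^2 - 18*y + 2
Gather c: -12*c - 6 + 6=-12*c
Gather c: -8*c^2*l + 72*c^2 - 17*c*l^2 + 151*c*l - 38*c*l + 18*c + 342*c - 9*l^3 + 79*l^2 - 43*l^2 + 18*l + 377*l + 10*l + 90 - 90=c^2*(72 - 8*l) + c*(-17*l^2 + 113*l + 360) - 9*l^3 + 36*l^2 + 405*l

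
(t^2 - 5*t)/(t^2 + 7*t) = (t - 5)/(t + 7)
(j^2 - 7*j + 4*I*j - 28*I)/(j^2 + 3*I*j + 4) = (j - 7)/(j - I)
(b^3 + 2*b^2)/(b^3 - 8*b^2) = (b + 2)/(b - 8)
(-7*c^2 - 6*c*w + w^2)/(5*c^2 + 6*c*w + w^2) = (-7*c + w)/(5*c + w)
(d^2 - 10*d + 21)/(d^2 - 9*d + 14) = (d - 3)/(d - 2)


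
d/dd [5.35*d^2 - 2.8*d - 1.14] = 10.7*d - 2.8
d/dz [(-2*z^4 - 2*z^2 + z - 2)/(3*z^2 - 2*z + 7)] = (-12*z^5 + 12*z^4 - 56*z^3 + z^2 - 16*z + 3)/(9*z^4 - 12*z^3 + 46*z^2 - 28*z + 49)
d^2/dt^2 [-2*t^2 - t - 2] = -4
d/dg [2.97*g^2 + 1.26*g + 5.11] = 5.94*g + 1.26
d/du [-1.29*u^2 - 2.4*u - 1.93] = -2.58*u - 2.4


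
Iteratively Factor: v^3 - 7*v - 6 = (v + 1)*(v^2 - v - 6) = (v + 1)*(v + 2)*(v - 3)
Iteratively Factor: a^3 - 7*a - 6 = (a + 1)*(a^2 - a - 6) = (a + 1)*(a + 2)*(a - 3)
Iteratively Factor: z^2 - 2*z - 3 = (z - 3)*(z + 1)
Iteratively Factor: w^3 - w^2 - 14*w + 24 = (w - 2)*(w^2 + w - 12) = (w - 3)*(w - 2)*(w + 4)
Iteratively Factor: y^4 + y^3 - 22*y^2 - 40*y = (y + 4)*(y^3 - 3*y^2 - 10*y) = y*(y + 4)*(y^2 - 3*y - 10) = y*(y + 2)*(y + 4)*(y - 5)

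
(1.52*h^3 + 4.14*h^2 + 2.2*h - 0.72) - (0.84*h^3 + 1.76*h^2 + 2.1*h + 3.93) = 0.68*h^3 + 2.38*h^2 + 0.1*h - 4.65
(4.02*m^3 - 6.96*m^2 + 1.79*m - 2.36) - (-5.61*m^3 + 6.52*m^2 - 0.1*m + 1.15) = 9.63*m^3 - 13.48*m^2 + 1.89*m - 3.51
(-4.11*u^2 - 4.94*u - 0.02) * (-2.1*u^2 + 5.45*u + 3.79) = 8.631*u^4 - 12.0255*u^3 - 42.4579*u^2 - 18.8316*u - 0.0758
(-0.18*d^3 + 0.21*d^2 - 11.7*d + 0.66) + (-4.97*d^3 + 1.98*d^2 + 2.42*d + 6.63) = -5.15*d^3 + 2.19*d^2 - 9.28*d + 7.29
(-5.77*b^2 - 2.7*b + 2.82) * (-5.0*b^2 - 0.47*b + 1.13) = 28.85*b^4 + 16.2119*b^3 - 19.3511*b^2 - 4.3764*b + 3.1866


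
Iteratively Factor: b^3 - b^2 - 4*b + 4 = (b + 2)*(b^2 - 3*b + 2) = (b - 1)*(b + 2)*(b - 2)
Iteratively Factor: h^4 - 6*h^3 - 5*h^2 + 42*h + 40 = (h - 5)*(h^3 - h^2 - 10*h - 8) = (h - 5)*(h + 2)*(h^2 - 3*h - 4) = (h - 5)*(h - 4)*(h + 2)*(h + 1)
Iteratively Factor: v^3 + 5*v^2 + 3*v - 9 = (v - 1)*(v^2 + 6*v + 9) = (v - 1)*(v + 3)*(v + 3)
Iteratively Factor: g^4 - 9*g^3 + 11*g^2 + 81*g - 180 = (g - 5)*(g^3 - 4*g^2 - 9*g + 36) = (g - 5)*(g + 3)*(g^2 - 7*g + 12) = (g - 5)*(g - 3)*(g + 3)*(g - 4)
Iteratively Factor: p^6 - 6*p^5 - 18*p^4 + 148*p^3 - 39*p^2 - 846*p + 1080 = (p + 3)*(p^5 - 9*p^4 + 9*p^3 + 121*p^2 - 402*p + 360) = (p - 3)*(p + 3)*(p^4 - 6*p^3 - 9*p^2 + 94*p - 120) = (p - 5)*(p - 3)*(p + 3)*(p^3 - p^2 - 14*p + 24) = (p - 5)*(p - 3)^2*(p + 3)*(p^2 + 2*p - 8) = (p - 5)*(p - 3)^2*(p - 2)*(p + 3)*(p + 4)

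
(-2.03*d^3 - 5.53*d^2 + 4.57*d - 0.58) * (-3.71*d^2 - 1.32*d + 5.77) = 7.5313*d^5 + 23.1959*d^4 - 21.3682*d^3 - 35.7887*d^2 + 27.1345*d - 3.3466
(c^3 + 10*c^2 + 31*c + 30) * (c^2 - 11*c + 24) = c^5 - c^4 - 55*c^3 - 71*c^2 + 414*c + 720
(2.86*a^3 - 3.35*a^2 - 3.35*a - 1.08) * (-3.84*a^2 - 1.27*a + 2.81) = -10.9824*a^5 + 9.2318*a^4 + 25.1551*a^3 - 1.0118*a^2 - 8.0419*a - 3.0348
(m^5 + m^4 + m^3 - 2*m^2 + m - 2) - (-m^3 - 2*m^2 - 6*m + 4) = m^5 + m^4 + 2*m^3 + 7*m - 6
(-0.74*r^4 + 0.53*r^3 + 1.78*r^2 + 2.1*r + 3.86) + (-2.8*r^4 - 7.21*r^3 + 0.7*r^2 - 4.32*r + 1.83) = -3.54*r^4 - 6.68*r^3 + 2.48*r^2 - 2.22*r + 5.69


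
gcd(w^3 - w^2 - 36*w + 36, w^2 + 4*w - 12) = w + 6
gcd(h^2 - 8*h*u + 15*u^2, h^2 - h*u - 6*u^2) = -h + 3*u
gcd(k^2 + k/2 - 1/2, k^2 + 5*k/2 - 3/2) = k - 1/2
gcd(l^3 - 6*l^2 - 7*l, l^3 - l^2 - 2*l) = l^2 + l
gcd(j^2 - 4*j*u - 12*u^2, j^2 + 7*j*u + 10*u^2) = j + 2*u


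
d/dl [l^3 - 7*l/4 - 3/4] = 3*l^2 - 7/4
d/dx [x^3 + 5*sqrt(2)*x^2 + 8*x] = 3*x^2 + 10*sqrt(2)*x + 8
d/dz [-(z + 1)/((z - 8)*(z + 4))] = (z^2 + 2*z + 28)/(z^4 - 8*z^3 - 48*z^2 + 256*z + 1024)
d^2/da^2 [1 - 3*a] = 0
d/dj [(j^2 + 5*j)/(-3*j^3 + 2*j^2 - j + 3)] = (j*(j + 5)*(9*j^2 - 4*j + 1) - (2*j + 5)*(3*j^3 - 2*j^2 + j - 3))/(3*j^3 - 2*j^2 + j - 3)^2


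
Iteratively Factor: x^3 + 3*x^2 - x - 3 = (x - 1)*(x^2 + 4*x + 3) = (x - 1)*(x + 3)*(x + 1)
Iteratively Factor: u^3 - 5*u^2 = (u)*(u^2 - 5*u) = u^2*(u - 5)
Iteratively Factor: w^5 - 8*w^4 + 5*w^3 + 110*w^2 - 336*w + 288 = (w - 3)*(w^4 - 5*w^3 - 10*w^2 + 80*w - 96) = (w - 3)*(w - 2)*(w^3 - 3*w^2 - 16*w + 48) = (w - 3)^2*(w - 2)*(w^2 - 16) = (w - 4)*(w - 3)^2*(w - 2)*(w + 4)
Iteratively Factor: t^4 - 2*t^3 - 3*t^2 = (t + 1)*(t^3 - 3*t^2) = (t - 3)*(t + 1)*(t^2) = t*(t - 3)*(t + 1)*(t)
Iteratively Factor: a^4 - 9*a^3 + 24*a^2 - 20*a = (a - 2)*(a^3 - 7*a^2 + 10*a) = (a - 5)*(a - 2)*(a^2 - 2*a) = a*(a - 5)*(a - 2)*(a - 2)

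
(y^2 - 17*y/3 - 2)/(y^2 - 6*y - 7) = (-y^2 + 17*y/3 + 2)/(-y^2 + 6*y + 7)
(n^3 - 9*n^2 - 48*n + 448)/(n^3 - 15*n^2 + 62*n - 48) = (n^2 - n - 56)/(n^2 - 7*n + 6)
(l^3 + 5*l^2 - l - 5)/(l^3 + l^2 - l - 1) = (l + 5)/(l + 1)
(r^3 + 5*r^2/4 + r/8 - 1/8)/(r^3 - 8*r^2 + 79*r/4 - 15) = (8*r^3 + 10*r^2 + r - 1)/(2*(4*r^3 - 32*r^2 + 79*r - 60))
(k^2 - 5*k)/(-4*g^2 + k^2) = k*(5 - k)/(4*g^2 - k^2)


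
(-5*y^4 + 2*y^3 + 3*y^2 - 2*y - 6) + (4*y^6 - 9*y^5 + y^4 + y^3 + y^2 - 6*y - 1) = 4*y^6 - 9*y^5 - 4*y^4 + 3*y^3 + 4*y^2 - 8*y - 7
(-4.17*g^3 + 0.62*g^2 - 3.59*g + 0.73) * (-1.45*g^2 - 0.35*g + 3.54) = 6.0465*g^5 + 0.5605*g^4 - 9.7733*g^3 + 2.3928*g^2 - 12.9641*g + 2.5842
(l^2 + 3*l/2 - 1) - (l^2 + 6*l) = -9*l/2 - 1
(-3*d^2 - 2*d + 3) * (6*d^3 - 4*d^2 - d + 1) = -18*d^5 + 29*d^3 - 13*d^2 - 5*d + 3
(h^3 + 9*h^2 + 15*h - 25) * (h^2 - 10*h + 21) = h^5 - h^4 - 54*h^3 + 14*h^2 + 565*h - 525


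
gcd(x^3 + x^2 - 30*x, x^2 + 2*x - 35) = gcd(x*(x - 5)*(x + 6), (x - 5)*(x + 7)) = x - 5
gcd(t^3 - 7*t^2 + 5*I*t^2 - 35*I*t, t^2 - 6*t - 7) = t - 7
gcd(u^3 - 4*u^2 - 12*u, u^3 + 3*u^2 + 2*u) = u^2 + 2*u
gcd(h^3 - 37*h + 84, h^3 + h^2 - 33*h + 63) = h^2 + 4*h - 21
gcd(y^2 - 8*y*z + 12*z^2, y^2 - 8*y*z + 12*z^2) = y^2 - 8*y*z + 12*z^2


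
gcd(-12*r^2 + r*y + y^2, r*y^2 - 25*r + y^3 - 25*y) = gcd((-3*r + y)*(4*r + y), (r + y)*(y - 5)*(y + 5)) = 1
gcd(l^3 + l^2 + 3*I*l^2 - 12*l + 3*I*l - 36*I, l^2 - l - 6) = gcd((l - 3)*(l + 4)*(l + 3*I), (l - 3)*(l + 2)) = l - 3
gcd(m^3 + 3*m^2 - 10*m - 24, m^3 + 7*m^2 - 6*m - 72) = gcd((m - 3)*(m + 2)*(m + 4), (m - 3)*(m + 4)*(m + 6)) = m^2 + m - 12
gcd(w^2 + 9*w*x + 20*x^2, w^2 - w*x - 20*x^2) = w + 4*x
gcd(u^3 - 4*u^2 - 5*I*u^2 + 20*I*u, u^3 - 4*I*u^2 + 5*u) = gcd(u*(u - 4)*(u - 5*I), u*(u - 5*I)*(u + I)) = u^2 - 5*I*u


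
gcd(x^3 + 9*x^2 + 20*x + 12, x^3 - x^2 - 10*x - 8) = x^2 + 3*x + 2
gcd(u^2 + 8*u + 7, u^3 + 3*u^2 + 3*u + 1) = u + 1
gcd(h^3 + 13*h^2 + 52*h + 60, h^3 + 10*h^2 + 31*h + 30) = h^2 + 7*h + 10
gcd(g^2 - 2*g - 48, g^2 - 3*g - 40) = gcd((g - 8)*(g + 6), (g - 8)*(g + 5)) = g - 8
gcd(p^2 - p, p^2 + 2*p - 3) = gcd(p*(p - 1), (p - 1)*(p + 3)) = p - 1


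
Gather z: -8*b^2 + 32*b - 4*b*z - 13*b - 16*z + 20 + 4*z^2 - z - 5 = -8*b^2 + 19*b + 4*z^2 + z*(-4*b - 17) + 15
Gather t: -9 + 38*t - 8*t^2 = -8*t^2 + 38*t - 9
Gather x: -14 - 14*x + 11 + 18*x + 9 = 4*x + 6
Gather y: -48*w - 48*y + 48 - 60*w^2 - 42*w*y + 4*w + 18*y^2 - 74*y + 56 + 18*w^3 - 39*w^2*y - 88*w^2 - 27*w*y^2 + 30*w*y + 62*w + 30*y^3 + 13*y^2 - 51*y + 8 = 18*w^3 - 148*w^2 + 18*w + 30*y^3 + y^2*(31 - 27*w) + y*(-39*w^2 - 12*w - 173) + 112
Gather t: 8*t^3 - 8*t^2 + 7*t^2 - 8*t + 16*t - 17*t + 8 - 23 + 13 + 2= 8*t^3 - t^2 - 9*t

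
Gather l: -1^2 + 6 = 5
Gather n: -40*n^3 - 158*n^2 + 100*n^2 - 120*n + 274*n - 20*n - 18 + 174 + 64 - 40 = -40*n^3 - 58*n^2 + 134*n + 180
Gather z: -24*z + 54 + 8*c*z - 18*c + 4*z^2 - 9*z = -18*c + 4*z^2 + z*(8*c - 33) + 54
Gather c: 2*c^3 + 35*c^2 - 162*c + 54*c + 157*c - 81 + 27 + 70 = 2*c^3 + 35*c^2 + 49*c + 16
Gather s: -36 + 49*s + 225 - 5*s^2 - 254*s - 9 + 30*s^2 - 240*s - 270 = 25*s^2 - 445*s - 90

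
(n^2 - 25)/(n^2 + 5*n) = (n - 5)/n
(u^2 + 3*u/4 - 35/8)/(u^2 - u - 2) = (-u^2 - 3*u/4 + 35/8)/(-u^2 + u + 2)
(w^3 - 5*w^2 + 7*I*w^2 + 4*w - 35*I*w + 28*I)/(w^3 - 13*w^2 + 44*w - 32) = (w + 7*I)/(w - 8)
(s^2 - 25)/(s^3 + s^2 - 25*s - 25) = 1/(s + 1)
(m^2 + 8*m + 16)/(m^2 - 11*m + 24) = (m^2 + 8*m + 16)/(m^2 - 11*m + 24)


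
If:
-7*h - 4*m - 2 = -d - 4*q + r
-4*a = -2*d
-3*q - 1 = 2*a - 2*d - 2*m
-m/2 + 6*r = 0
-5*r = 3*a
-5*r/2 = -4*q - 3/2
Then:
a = 5/451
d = 10/451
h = -1429/3157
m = -36/451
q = -171/451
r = -3/451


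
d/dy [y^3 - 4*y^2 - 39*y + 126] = 3*y^2 - 8*y - 39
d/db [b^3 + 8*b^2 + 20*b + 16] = 3*b^2 + 16*b + 20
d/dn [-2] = 0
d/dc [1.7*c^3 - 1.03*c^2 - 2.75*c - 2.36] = 5.1*c^2 - 2.06*c - 2.75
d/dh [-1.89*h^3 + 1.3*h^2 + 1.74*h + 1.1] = -5.67*h^2 + 2.6*h + 1.74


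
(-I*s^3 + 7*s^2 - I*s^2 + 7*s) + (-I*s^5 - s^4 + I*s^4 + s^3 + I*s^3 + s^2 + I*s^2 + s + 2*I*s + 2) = -I*s^5 - s^4 + I*s^4 + s^3 + 8*s^2 + 8*s + 2*I*s + 2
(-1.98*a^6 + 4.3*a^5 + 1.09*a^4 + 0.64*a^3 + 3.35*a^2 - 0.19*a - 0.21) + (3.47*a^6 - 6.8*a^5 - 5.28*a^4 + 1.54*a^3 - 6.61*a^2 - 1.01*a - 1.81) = 1.49*a^6 - 2.5*a^5 - 4.19*a^4 + 2.18*a^3 - 3.26*a^2 - 1.2*a - 2.02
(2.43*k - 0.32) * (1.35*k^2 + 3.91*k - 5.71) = 3.2805*k^3 + 9.0693*k^2 - 15.1265*k + 1.8272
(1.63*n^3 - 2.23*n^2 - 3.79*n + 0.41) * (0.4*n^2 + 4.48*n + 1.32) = 0.652*n^5 + 6.4104*n^4 - 9.3548*n^3 - 19.7588*n^2 - 3.166*n + 0.5412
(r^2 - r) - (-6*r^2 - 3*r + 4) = 7*r^2 + 2*r - 4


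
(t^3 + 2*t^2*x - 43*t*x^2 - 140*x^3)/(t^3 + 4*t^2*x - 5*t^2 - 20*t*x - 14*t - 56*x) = (t^2 - 2*t*x - 35*x^2)/(t^2 - 5*t - 14)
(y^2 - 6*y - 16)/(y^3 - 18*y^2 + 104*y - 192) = (y + 2)/(y^2 - 10*y + 24)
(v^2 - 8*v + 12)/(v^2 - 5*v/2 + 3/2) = 2*(v^2 - 8*v + 12)/(2*v^2 - 5*v + 3)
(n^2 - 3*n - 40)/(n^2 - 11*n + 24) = (n + 5)/(n - 3)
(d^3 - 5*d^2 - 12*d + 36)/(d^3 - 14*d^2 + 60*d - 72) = (d + 3)/(d - 6)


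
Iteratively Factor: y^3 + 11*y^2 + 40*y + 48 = (y + 3)*(y^2 + 8*y + 16) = (y + 3)*(y + 4)*(y + 4)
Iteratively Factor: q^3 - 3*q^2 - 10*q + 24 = (q - 4)*(q^2 + q - 6) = (q - 4)*(q - 2)*(q + 3)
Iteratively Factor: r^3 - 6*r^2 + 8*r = (r - 2)*(r^2 - 4*r) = (r - 4)*(r - 2)*(r)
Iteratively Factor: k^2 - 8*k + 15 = (k - 5)*(k - 3)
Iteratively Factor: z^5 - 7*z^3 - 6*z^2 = (z)*(z^4 - 7*z^2 - 6*z) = z^2*(z^3 - 7*z - 6) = z^2*(z + 2)*(z^2 - 2*z - 3) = z^2*(z - 3)*(z + 2)*(z + 1)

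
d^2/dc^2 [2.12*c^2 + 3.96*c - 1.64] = 4.24000000000000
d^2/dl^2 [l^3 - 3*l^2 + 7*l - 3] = 6*l - 6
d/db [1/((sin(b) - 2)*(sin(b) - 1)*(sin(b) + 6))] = (-3*sin(b)^2 - 6*sin(b) + 16)*cos(b)/((sin(b) - 2)^2*(sin(b) - 1)^2*(sin(b) + 6)^2)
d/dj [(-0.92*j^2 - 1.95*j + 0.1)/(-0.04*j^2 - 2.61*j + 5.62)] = (2.3232*j^2 - 10.3328*j - 10.698)/(0.0016*j^4 + 0.2088*j^3 + 6.3625*j^2 - 29.3364*j + 31.5844)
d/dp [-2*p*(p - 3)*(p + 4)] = -6*p^2 - 4*p + 24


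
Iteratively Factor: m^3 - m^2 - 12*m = (m - 4)*(m^2 + 3*m) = (m - 4)*(m + 3)*(m)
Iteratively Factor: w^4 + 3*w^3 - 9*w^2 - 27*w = (w + 3)*(w^3 - 9*w) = w*(w + 3)*(w^2 - 9) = w*(w - 3)*(w + 3)*(w + 3)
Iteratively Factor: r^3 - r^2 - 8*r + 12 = (r - 2)*(r^2 + r - 6) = (r - 2)^2*(r + 3)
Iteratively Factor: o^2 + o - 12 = (o + 4)*(o - 3)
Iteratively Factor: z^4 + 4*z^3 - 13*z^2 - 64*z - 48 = (z + 3)*(z^3 + z^2 - 16*z - 16) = (z - 4)*(z + 3)*(z^2 + 5*z + 4) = (z - 4)*(z + 1)*(z + 3)*(z + 4)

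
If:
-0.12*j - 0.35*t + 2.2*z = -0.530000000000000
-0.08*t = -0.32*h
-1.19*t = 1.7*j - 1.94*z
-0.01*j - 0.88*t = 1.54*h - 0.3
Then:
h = 0.06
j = -0.43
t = 0.24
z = -0.23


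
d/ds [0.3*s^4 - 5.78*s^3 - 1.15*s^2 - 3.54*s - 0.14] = 1.2*s^3 - 17.34*s^2 - 2.3*s - 3.54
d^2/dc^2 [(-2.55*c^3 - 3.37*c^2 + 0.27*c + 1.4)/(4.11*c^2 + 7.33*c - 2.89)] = (5.6843418860808e-14*c^5 - 2.27373675443232e-13*c^4 - 122.421684*c^3 + 225.833112*c^2 + 144.515988*c + 138.845084)/(69.426531*c^6 + 371.457279*c^5 + 516.02283*c^4 - 128.557205*c^3 - 362.84817*c^2 + 183.662679*c - 24.137569)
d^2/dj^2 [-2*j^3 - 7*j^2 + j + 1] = -12*j - 14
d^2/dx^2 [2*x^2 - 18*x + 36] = 4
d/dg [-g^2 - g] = -2*g - 1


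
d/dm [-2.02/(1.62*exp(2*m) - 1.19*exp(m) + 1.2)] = (6.5448*exp(m) - 2.4038)*exp(m)/(1.62*exp(2*m) - 1.19*exp(m) + 1.2)^2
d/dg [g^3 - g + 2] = 3*g^2 - 1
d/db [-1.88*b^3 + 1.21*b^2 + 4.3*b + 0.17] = -5.64*b^2 + 2.42*b + 4.3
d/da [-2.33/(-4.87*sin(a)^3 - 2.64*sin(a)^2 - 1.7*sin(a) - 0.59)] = (-12.3024*sin(a) + 17.02065*cos(2*a) - 20.98165)*cos(a)/(4.87*sin(a)^3 + 2.64*sin(a)^2 + 1.7*sin(a) + 0.59)^2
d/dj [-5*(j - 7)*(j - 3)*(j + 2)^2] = -20*j^3 + 90*j^2 + 150*j - 220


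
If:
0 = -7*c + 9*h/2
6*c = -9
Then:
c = -3/2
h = -7/3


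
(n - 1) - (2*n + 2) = -n - 3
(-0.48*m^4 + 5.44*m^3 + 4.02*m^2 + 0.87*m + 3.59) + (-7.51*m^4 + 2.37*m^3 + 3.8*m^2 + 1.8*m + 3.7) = -7.99*m^4 + 7.81*m^3 + 7.82*m^2 + 2.67*m + 7.29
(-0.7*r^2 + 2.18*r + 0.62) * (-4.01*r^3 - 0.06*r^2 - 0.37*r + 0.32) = 2.807*r^5 - 8.6998*r^4 - 2.358*r^3 - 1.0678*r^2 + 0.4682*r + 0.1984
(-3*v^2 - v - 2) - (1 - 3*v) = -3*v^2 + 2*v - 3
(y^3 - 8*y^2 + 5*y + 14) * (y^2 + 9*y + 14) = y^5 + y^4 - 53*y^3 - 53*y^2 + 196*y + 196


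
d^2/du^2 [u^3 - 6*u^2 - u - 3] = 6*u - 12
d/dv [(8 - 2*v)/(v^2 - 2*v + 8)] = 2*v*(v - 8)/(v^4 - 4*v^3 + 20*v^2 - 32*v + 64)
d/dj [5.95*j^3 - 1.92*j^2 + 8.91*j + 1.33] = 17.85*j^2 - 3.84*j + 8.91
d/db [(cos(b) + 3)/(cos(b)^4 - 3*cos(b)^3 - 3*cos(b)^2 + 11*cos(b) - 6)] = 3*(cos(b)^3 + 3*cos(b)^2 - 7*cos(b) - 13)*sin(b)/((cos(b) - 3)^2*(cos(b) - 1)^3*(cos(b) + 2)^2)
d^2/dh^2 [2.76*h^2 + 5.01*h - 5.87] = 5.52000000000000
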